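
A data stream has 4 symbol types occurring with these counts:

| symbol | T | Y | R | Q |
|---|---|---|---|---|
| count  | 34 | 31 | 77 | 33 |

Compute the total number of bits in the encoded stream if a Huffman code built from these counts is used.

Greedily combine the two least-frequent nodes:
merge Y(31) and Q(33): 64
merge T(34) and 64: 98
merge R(77) and 98: 175
The encoded length is the sum of every internal node's weight: 64 + 98 + 175 = 337 bits.

337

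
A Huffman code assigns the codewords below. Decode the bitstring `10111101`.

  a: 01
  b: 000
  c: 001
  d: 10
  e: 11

deea

Read left to right; each codeword is recognised as soon as it completes (prefix code):
  10→d | 11→e | 11→e | 01→a
Decoded message: deea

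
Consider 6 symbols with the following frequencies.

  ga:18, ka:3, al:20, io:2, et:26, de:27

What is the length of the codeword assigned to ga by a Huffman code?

Huffman merges, smallest pair first:
combine io(2), ka(3) → 5
combine 5, ga(18) → 23
combine al(20), 23 → 43
combine et(26), de(27) → 53
combine 43, 53 → 96
ga sits 3 levels below the root, so its codeword is 3 bits.

3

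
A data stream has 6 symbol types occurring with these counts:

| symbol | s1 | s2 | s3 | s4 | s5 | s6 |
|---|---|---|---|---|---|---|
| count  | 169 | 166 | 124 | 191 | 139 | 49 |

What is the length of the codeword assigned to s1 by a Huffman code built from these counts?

Huffman merges, smallest pair first:
merge s6(49) and s3(124): 173
merge s5(139) and s2(166): 305
merge s1(169) and 173: 342
merge s4(191) and 305: 496
merge 342 and 496: 838
s1's leaf is at depth 2, giving a 2-bit codeword.

2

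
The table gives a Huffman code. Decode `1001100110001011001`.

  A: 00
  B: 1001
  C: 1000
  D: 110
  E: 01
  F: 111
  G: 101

Read left to right; each codeword is recognised as soon as it completes (prefix code):
  1001→B | 1001→B | 1000→C | 101→G | 1001→B
Decoded message: BBCGB

BBCGB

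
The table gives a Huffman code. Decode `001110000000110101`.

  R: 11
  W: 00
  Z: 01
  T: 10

WRTWWWRZZ

Read left to right; each codeword is recognised as soon as it completes (prefix code):
  00→W | 11→R | 10→T | 00→W | 00→W | 00→W | 11→R | 01→Z | 01→Z
Decoded message: WRTWWWRZZ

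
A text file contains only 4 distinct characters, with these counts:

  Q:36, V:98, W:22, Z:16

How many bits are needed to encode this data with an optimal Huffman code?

284

Merge the two smallest weights repeatedly:
merge Z(16) and W(22): 38
merge Q(36) and 38: 74
merge 74 and V(98): 172
Total encoded bits = sum of merged weights = 38 + 74 + 172 = 284.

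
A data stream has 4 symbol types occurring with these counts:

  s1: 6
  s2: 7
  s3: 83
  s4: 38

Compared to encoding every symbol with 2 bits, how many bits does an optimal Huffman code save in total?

70

Fixed-length: 2 bits × 134 symbols = 268 bits.
Huffman merges:
s1(6) + s2(7) → 13
13 + s4(38) → 51
51 + s3(83) → 134
Huffman total = 13 + 51 + 134 = 198 bits.
Saving = 268 − 198 = 70 bits.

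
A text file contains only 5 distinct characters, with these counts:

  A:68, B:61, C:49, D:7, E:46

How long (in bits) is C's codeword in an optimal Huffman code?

2

Build the tree from the bottom:
combine D(7), E(46) → 53
combine C(49), 53 → 102
combine B(61), A(68) → 129
combine 102, 129 → 231
The subtree containing C is merged 2 times, so code length = 2.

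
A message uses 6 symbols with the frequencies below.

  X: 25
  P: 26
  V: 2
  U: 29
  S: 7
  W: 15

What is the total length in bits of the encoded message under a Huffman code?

241

Build the Huffman tree bottom-up:
V(2) + S(7) → 9
9 + W(15) → 24
24 + X(25) → 49
P(26) + U(29) → 55
49 + 55 → 104
Total encoded bits = sum of merged weights = 9 + 24 + 49 + 55 + 104 = 241.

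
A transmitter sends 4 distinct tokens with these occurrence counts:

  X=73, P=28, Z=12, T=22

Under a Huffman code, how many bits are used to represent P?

Repeatedly merge the two smallest:
combine Z(12), T(22) → 34
combine P(28), 34 → 62
combine 62, X(73) → 135
P's leaf is at depth 2, giving a 2-bit codeword.

2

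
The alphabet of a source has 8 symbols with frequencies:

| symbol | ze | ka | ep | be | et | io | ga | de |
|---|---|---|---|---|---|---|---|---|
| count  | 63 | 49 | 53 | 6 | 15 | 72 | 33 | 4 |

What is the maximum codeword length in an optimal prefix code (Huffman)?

Merge the two lowest-weight nodes at each step:
combine de(4), be(6) → 10
combine 10, et(15) → 25
combine 25, ga(33) → 58
combine ka(49), ep(53) → 102
combine 58, ze(63) → 121
combine io(72), 102 → 174
combine 121, 174 → 295
Maximum depth reached is 5.

5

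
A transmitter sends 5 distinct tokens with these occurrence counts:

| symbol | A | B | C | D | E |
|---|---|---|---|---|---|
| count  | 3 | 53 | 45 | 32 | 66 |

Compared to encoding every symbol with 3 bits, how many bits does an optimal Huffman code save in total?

Fixed-length: 3 bits × 199 symbols = 597 bits.
Huffman merges:
combine A(3), D(32) → 35
combine 35, C(45) → 80
combine B(53), E(66) → 119
combine 80, 119 → 199
Huffman total = 35 + 80 + 119 + 199 = 433 bits.
Saving = 597 − 433 = 164 bits.

164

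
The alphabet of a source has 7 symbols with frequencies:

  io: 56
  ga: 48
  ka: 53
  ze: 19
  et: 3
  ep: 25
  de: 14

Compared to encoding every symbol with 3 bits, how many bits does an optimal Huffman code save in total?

Fixed-length: 3 bits × 218 symbols = 654 bits.
Huffman merges:
combine et(3), de(14) → 17
combine 17, ze(19) → 36
combine ep(25), 36 → 61
combine ga(48), ka(53) → 101
combine io(56), 61 → 117
combine 101, 117 → 218
Huffman total = 17 + 36 + 61 + 101 + 117 + 218 = 550 bits.
Saving = 654 − 550 = 104 bits.

104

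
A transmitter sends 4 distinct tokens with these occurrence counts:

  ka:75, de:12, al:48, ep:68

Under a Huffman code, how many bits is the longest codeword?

Merge the two lowest-weight nodes at each step:
combine de(12), al(48) → 60
combine 60, ep(68) → 128
combine ka(75), 128 → 203
The first pair merged (de, al) ends up deepest, at depth 3.

3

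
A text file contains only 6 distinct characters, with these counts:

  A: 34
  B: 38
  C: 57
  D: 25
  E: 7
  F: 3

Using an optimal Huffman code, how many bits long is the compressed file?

Build the Huffman tree bottom-up:
combine F(3), E(7) → 10
combine 10, D(25) → 35
combine A(34), 35 → 69
combine B(38), C(57) → 95
combine 69, 95 → 164
Total encoded bits = sum of merged weights = 10 + 35 + 69 + 95 + 164 = 373.

373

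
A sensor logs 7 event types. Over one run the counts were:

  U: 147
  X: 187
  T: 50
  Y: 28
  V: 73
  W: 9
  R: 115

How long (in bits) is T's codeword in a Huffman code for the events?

Repeatedly merge the two smallest:
W(9) + Y(28) → 37
37 + T(50) → 87
V(73) + 87 → 160
R(115) + U(147) → 262
160 + X(187) → 347
262 + 347 → 609
T's leaf is at depth 4, giving a 4-bit codeword.

4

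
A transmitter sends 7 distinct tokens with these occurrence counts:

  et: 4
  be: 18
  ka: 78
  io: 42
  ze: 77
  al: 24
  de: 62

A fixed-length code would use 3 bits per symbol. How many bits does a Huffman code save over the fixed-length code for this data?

Fixed-length: 3 bits × 305 symbols = 915 bits.
Huffman merges:
combine et(4), be(18) → 22
combine 22, al(24) → 46
combine io(42), 46 → 88
combine de(62), ze(77) → 139
combine ka(78), 88 → 166
combine 139, 166 → 305
Huffman total = 22 + 46 + 88 + 139 + 166 + 305 = 766 bits.
Saving = 915 − 766 = 149 bits.

149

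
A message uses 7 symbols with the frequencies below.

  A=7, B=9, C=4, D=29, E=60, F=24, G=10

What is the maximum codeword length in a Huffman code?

4

Merge the two lowest-weight nodes at each step:
merge C(4) and A(7): 11
merge B(9) and G(10): 19
merge 11 and 19: 30
merge F(24) and D(29): 53
merge 30 and 53: 83
merge E(60) and 83: 143
Maximum depth reached is 4.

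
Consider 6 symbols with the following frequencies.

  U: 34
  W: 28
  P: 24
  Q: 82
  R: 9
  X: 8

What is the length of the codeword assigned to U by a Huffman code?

3

Huffman merges, smallest pair first:
X(8) + R(9) → 17
17 + P(24) → 41
W(28) + U(34) → 62
41 + 62 → 103
Q(82) + 103 → 185
U's leaf is at depth 3, giving a 3-bit codeword.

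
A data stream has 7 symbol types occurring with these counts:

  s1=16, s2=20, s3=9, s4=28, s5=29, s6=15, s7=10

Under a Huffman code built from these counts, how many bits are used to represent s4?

2

Huffman merges, smallest pair first:
s3(9) + s7(10) → 19
s6(15) + s1(16) → 31
19 + s2(20) → 39
s4(28) + s5(29) → 57
31 + 39 → 70
57 + 70 → 127
s4's leaf is at depth 2, giving a 2-bit codeword.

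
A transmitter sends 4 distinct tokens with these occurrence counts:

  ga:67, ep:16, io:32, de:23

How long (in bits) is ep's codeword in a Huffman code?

3

Huffman merges, smallest pair first:
combine ep(16), de(23) → 39
combine io(32), 39 → 71
combine ga(67), 71 → 138
ep's leaf is at depth 3, giving a 3-bit codeword.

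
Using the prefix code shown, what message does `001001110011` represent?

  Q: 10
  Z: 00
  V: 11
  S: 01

ZQSVZV

Read left to right; each codeword is recognised as soon as it completes (prefix code):
  00→Z | 10→Q | 01→S | 11→V | 00→Z | 11→V
Decoded message: ZQSVZV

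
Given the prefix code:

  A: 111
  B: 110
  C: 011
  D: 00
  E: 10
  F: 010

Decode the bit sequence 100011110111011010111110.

EDAEACFAB

Read left to right; each codeword is recognised as soon as it completes (prefix code):
  10→E | 00→D | 111→A | 10→E | 111→A | 011→C | 010→F | 111→A | 110→B
Decoded message: EDAEACFAB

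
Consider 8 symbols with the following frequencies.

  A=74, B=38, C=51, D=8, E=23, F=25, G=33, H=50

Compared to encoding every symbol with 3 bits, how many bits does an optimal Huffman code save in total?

Fixed-length: 3 bits × 302 symbols = 906 bits.
Huffman merges:
merge D(8) and E(23): 31
merge F(25) and 31: 56
merge G(33) and B(38): 71
merge H(50) and C(51): 101
merge 56 and 71: 127
merge A(74) and 101: 175
merge 127 and 175: 302
Huffman total = 31 + 56 + 71 + 101 + 127 + 175 + 302 = 863 bits.
Saving = 906 − 863 = 43 bits.

43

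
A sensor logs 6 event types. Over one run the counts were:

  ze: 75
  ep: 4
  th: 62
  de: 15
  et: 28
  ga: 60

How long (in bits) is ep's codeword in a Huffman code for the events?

Huffman merges, smallest pair first:
merge ep(4) and de(15): 19
merge 19 and et(28): 47
merge 47 and ga(60): 107
merge th(62) and ze(75): 137
merge 107 and 137: 244
The subtree containing ep is merged 4 times, so code length = 4.

4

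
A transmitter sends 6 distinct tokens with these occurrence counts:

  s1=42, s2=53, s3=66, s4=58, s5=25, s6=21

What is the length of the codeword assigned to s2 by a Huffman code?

2

Huffman merges, smallest pair first:
merge s6(21) and s5(25): 46
merge s1(42) and 46: 88
merge s2(53) and s4(58): 111
merge s3(66) and 88: 154
merge 111 and 154: 265
s2 sits 2 levels below the root, so its codeword is 2 bits.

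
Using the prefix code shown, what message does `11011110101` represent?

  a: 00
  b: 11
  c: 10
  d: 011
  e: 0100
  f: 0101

bdbf

Read left to right; each codeword is recognised as soon as it completes (prefix code):
  11→b | 011→d | 11→b | 0101→f
Decoded message: bdbf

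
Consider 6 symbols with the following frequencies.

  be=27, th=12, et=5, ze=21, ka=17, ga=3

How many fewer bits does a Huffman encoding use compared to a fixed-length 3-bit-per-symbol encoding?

Fixed-length: 3 bits × 85 symbols = 255 bits.
Huffman merges:
merge ga(3) and et(5): 8
merge 8 and th(12): 20
merge ka(17) and 20: 37
merge ze(21) and be(27): 48
merge 37 and 48: 85
Huffman total = 8 + 20 + 37 + 48 + 85 = 198 bits.
Saving = 255 − 198 = 57 bits.

57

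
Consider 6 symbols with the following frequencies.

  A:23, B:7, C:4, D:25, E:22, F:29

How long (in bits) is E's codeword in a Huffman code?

Build the tree from the bottom:
combine C(4), B(7) → 11
combine 11, E(22) → 33
combine A(23), D(25) → 48
combine F(29), 33 → 62
combine 48, 62 → 110
E sits 3 levels below the root, so its codeword is 3 bits.

3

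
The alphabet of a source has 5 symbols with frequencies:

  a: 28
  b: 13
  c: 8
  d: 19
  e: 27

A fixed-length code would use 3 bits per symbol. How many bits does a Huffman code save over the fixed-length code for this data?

Fixed-length: 3 bits × 95 symbols = 285 bits.
Huffman merges:
c(8) + b(13) → 21
d(19) + 21 → 40
e(27) + a(28) → 55
40 + 55 → 95
Huffman total = 21 + 40 + 55 + 95 = 211 bits.
Saving = 285 − 211 = 74 bits.

74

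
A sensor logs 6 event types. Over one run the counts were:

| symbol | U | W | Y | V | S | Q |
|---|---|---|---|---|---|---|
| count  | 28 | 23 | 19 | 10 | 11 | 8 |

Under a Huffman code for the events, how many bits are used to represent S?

3

Build the tree from the bottom:
combine Q(8), V(10) → 18
combine S(11), 18 → 29
combine Y(19), W(23) → 42
combine U(28), 29 → 57
combine 42, 57 → 99
S's leaf is at depth 3, giving a 3-bit codeword.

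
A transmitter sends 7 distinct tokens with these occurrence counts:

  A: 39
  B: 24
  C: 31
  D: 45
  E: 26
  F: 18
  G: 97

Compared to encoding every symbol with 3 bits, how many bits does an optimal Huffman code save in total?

Fixed-length: 3 bits × 280 symbols = 840 bits.
Huffman merges:
merge F(18) and B(24): 42
merge E(26) and C(31): 57
merge A(39) and 42: 81
merge D(45) and 57: 102
merge 81 and G(97): 178
merge 102 and 178: 280
Huffman total = 42 + 57 + 81 + 102 + 178 + 280 = 740 bits.
Saving = 840 − 740 = 100 bits.

100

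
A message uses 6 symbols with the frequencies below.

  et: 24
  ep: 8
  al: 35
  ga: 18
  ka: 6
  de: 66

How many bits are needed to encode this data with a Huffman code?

Merge the two smallest weights repeatedly:
merge ka(6) and ep(8): 14
merge 14 and ga(18): 32
merge et(24) and 32: 56
merge al(35) and 56: 91
merge de(66) and 91: 157
Total encoded bits = sum of merged weights = 14 + 32 + 56 + 91 + 157 = 350.

350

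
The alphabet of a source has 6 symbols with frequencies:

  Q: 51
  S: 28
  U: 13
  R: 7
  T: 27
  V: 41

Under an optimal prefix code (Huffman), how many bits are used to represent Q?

2

Build the tree from the bottom:
combine R(7), U(13) → 20
combine 20, T(27) → 47
combine S(28), V(41) → 69
combine 47, Q(51) → 98
combine 69, 98 → 167
Q sits 2 levels below the root, so its codeword is 2 bits.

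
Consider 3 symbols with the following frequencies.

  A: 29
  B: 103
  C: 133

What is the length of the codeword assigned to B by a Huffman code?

Huffman merges, smallest pair first:
A(29) + B(103) → 132
132 + C(133) → 265
B's leaf is at depth 2, giving a 2-bit codeword.

2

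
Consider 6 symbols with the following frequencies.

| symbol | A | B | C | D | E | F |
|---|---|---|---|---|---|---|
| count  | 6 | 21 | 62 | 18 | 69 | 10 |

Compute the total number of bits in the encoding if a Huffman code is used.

408

Greedily combine the two least-frequent nodes:
combine A(6), F(10) → 16
combine 16, D(18) → 34
combine B(21), 34 → 55
combine 55, C(62) → 117
combine E(69), 117 → 186
Total encoded bits = sum of merged weights = 16 + 34 + 55 + 117 + 186 = 408.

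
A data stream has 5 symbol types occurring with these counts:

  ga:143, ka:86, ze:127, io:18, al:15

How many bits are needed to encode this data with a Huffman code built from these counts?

Build the Huffman tree bottom-up:
combine al(15), io(18) → 33
combine 33, ka(86) → 119
combine 119, ze(127) → 246
combine ga(143), 246 → 389
The encoded length is the sum of every internal node's weight: 33 + 119 + 246 + 389 = 787 bits.

787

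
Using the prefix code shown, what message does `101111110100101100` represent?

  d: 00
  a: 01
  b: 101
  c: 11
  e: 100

Read left to right; each codeword is recognised as soon as it completes (prefix code):
  101→b | 11→c | 11→c | 101→b | 00→d | 101→b | 100→e
Decoded message: bccbdbe

bccbdbe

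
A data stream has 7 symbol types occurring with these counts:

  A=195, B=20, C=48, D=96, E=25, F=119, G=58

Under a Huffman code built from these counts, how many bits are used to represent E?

Build the tree from the bottom:
B(20) + E(25) → 45
45 + C(48) → 93
G(58) + 93 → 151
D(96) + F(119) → 215
151 + A(195) → 346
215 + 346 → 561
The subtree containing E is merged 5 times, so code length = 5.

5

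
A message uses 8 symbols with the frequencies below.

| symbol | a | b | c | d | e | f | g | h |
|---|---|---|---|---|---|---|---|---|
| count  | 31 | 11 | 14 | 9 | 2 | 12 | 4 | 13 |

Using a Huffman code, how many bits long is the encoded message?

263

Greedily combine the two least-frequent nodes:
merge e(2) and g(4): 6
merge 6 and d(9): 15
merge b(11) and f(12): 23
merge h(13) and c(14): 27
merge 15 and 23: 38
merge 27 and a(31): 58
merge 38 and 58: 96
Each symbol's bit-cost is frequency × depth; summing gives 263 bits (equivalently 6 + 15 + 23 + 27 + 38 + 58 + 96).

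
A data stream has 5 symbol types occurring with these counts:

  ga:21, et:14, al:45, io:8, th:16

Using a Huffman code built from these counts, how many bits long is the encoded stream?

222

Merge the two smallest weights repeatedly:
io(8) + et(14) → 22
th(16) + ga(21) → 37
22 + 37 → 59
al(45) + 59 → 104
Each symbol's bit-cost is frequency × depth; summing gives 222 bits (equivalently 22 + 37 + 59 + 104).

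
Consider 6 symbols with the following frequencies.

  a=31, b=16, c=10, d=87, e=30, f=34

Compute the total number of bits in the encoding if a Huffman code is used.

Build the Huffman tree bottom-up:
combine c(10), b(16) → 26
combine 26, e(30) → 56
combine a(31), f(34) → 65
combine 56, 65 → 121
combine d(87), 121 → 208
Each symbol's bit-cost is frequency × depth; summing gives 476 bits (equivalently 26 + 56 + 65 + 121 + 208).

476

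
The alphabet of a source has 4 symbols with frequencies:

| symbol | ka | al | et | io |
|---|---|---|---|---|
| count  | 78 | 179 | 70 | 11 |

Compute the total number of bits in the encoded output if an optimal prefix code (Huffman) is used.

578

Greedily combine the two least-frequent nodes:
merge io(11) and et(70): 81
merge ka(78) and 81: 159
merge 159 and al(179): 338
Total encoded bits = sum of merged weights = 81 + 159 + 338 = 578.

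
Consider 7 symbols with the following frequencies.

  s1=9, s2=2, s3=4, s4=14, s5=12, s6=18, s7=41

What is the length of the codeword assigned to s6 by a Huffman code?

Repeatedly merge the two smallest:
s2(2) + s3(4) → 6
6 + s1(9) → 15
s5(12) + s4(14) → 26
15 + s6(18) → 33
26 + 33 → 59
s7(41) + 59 → 100
s6's leaf is at depth 3, giving a 3-bit codeword.

3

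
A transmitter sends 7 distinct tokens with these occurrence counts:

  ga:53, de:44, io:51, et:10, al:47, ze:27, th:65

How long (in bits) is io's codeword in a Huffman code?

Build the tree from the bottom:
merge et(10) and ze(27): 37
merge 37 and de(44): 81
merge al(47) and io(51): 98
merge ga(53) and th(65): 118
merge 81 and 98: 179
merge 118 and 179: 297
The subtree containing io is merged 3 times, so code length = 3.

3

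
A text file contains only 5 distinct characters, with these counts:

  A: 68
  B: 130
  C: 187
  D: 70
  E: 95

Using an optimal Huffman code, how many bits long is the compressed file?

Build the Huffman tree bottom-up:
A(68) + D(70) → 138
E(95) + B(130) → 225
138 + C(187) → 325
225 + 325 → 550
Total encoded bits = sum of merged weights = 138 + 225 + 325 + 550 = 1238.

1238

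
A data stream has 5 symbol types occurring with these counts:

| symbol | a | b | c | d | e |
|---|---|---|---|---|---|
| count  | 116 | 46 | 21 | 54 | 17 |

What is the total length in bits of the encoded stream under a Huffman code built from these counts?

514

Merge the two smallest weights repeatedly:
merge e(17) and c(21): 38
merge 38 and b(46): 84
merge d(54) and 84: 138
merge a(116) and 138: 254
Each symbol's bit-cost is frequency × depth; summing gives 514 bits (equivalently 38 + 84 + 138 + 254).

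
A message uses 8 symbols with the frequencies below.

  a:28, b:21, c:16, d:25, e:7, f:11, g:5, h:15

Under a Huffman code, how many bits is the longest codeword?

Merge the two lowest-weight nodes at each step:
combine g(5), e(7) → 12
combine f(11), 12 → 23
combine h(15), c(16) → 31
combine b(21), 23 → 44
combine d(25), a(28) → 53
combine 31, 44 → 75
combine 53, 75 → 128
The rarest symbols sit at the bottom; the longest codeword is 5 bits.

5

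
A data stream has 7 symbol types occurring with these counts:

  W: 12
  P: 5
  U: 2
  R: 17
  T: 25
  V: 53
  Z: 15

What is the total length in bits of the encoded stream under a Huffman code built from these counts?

Greedily combine the two least-frequent nodes:
combine U(2), P(5) → 7
combine 7, W(12) → 19
combine Z(15), R(17) → 32
combine 19, T(25) → 44
combine 32, 44 → 76
combine V(53), 76 → 129
Total encoded bits = sum of merged weights = 7 + 19 + 32 + 44 + 76 + 129 = 307.

307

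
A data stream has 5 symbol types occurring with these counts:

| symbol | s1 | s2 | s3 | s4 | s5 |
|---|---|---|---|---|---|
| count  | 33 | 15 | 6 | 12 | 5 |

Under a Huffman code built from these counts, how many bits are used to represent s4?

3

Build the tree from the bottom:
combine s5(5), s3(6) → 11
combine 11, s4(12) → 23
combine s2(15), 23 → 38
combine s1(33), 38 → 71
The subtree containing s4 is merged 3 times, so code length = 3.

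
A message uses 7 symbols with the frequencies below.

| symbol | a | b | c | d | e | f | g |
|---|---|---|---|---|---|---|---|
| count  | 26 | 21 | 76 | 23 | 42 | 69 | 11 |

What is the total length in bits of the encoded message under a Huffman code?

Merge the two smallest weights repeatedly:
combine g(11), b(21) → 32
combine d(23), a(26) → 49
combine 32, e(42) → 74
combine 49, f(69) → 118
combine 74, c(76) → 150
combine 118, 150 → 268
Total encoded bits = sum of merged weights = 32 + 49 + 74 + 118 + 150 + 268 = 691.

691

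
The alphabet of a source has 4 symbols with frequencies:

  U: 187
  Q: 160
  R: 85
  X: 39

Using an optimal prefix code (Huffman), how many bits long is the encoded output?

Build the Huffman tree bottom-up:
X(39) + R(85) → 124
124 + Q(160) → 284
U(187) + 284 → 471
The encoded length is the sum of every internal node's weight: 124 + 284 + 471 = 879 bits.

879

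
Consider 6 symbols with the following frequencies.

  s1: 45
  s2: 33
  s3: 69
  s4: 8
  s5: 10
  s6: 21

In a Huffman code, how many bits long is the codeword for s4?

4

Repeatedly merge the two smallest:
merge s4(8) and s5(10): 18
merge 18 and s6(21): 39
merge s2(33) and 39: 72
merge s1(45) and s3(69): 114
merge 72 and 114: 186
The subtree containing s4 is merged 4 times, so code length = 4.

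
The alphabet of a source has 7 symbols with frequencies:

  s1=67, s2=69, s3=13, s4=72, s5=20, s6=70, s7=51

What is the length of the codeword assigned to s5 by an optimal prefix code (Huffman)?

4

Build the tree from the bottom:
combine s3(13), s5(20) → 33
combine 33, s7(51) → 84
combine s1(67), s2(69) → 136
combine s6(70), s4(72) → 142
combine 84, 136 → 220
combine 142, 220 → 362
s5's leaf is at depth 4, giving a 4-bit codeword.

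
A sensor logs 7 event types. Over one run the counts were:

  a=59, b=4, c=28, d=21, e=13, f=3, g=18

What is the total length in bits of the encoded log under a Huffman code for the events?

347

Merge the two smallest weights repeatedly:
combine f(3), b(4) → 7
combine 7, e(13) → 20
combine g(18), 20 → 38
combine d(21), c(28) → 49
combine 38, 49 → 87
combine a(59), 87 → 146
The encoded length is the sum of every internal node's weight: 7 + 20 + 38 + 49 + 87 + 146 = 347 bits.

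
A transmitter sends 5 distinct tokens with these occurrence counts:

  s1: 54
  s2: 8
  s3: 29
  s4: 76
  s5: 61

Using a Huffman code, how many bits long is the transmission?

493

Build the Huffman tree bottom-up:
s2(8) + s3(29) → 37
37 + s1(54) → 91
s5(61) + s4(76) → 137
91 + 137 → 228
Total encoded bits = sum of merged weights = 37 + 91 + 137 + 228 = 493.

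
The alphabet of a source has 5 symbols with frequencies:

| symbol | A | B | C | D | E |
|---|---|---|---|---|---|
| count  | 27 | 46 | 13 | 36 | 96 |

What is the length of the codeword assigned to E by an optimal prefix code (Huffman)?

1

Huffman merges, smallest pair first:
C(13) + A(27) → 40
D(36) + 40 → 76
B(46) + 76 → 122
E(96) + 122 → 218
E is a child of the root — depth 1, so its codeword is a single bit.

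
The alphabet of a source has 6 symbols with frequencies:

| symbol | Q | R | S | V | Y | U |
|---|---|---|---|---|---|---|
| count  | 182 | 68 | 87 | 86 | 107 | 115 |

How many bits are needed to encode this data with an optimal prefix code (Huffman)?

Merge the two smallest weights repeatedly:
combine R(68), V(86) → 154
combine S(87), Y(107) → 194
combine U(115), 154 → 269
combine Q(182), 194 → 376
combine 269, 376 → 645
Total encoded bits = sum of merged weights = 154 + 194 + 269 + 376 + 645 = 1638.

1638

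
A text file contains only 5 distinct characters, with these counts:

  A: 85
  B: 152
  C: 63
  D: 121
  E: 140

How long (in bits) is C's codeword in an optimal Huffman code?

Build the tree from the bottom:
combine C(63), A(85) → 148
combine D(121), E(140) → 261
combine 148, B(152) → 300
combine 261, 300 → 561
C sits 3 levels below the root, so its codeword is 3 bits.

3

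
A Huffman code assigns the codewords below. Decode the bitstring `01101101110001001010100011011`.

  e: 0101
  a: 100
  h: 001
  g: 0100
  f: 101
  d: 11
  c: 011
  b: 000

cccagfgcc

Read left to right; each codeword is recognised as soon as it completes (prefix code):
  011→c | 011→c | 011→c | 100→a | 0100→g | 101→f | 0100→g | 011→c | 011→c
Decoded message: cccagfgcc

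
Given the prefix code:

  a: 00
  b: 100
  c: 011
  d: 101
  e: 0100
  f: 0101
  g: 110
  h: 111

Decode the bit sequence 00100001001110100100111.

ababhebh

Read left to right; each codeword is recognised as soon as it completes (prefix code):
  00→a | 100→b | 00→a | 100→b | 111→h | 0100→e | 100→b | 111→h
Decoded message: ababhebh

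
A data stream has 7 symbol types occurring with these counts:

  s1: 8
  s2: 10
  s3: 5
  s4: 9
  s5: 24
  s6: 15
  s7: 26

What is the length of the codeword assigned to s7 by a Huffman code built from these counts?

Build the tree from the bottom:
s3(5) + s1(8) → 13
s4(9) + s2(10) → 19
13 + s6(15) → 28
19 + s5(24) → 43
s7(26) + 28 → 54
43 + 54 → 97
s7's leaf is at depth 2, giving a 2-bit codeword.

2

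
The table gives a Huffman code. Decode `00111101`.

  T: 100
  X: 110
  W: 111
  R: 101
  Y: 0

YYWR

Read left to right; each codeword is recognised as soon as it completes (prefix code):
  0→Y | 0→Y | 111→W | 101→R
Decoded message: YYWR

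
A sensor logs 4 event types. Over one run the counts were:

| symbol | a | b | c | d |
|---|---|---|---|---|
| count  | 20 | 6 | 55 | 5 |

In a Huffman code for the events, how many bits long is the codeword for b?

3

Huffman merges, smallest pair first:
d(5) + b(6) → 11
11 + a(20) → 31
31 + c(55) → 86
The subtree containing b is merged 3 times, so code length = 3.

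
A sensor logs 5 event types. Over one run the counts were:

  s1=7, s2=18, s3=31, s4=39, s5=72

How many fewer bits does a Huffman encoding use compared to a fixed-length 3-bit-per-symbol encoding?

158

Fixed-length: 3 bits × 167 symbols = 501 bits.
Huffman merges:
merge s1(7) and s2(18): 25
merge 25 and s3(31): 56
merge s4(39) and 56: 95
merge s5(72) and 95: 167
Huffman total = 25 + 56 + 95 + 167 = 343 bits.
Saving = 501 − 343 = 158 bits.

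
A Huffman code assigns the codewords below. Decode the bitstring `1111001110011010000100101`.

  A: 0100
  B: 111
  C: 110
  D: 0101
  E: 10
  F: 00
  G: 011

BEGEGAFED

Read left to right; each codeword is recognised as soon as it completes (prefix code):
  111→B | 10→E | 011→G | 10→E | 011→G | 0100→A | 00→F | 10→E | 0101→D
Decoded message: BEGEGAFED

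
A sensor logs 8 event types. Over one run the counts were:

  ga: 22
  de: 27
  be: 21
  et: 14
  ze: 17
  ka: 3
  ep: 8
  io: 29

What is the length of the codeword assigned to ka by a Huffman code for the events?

5

Build the tree from the bottom:
merge ka(3) and ep(8): 11
merge 11 and et(14): 25
merge ze(17) and be(21): 38
merge ga(22) and 25: 47
merge de(27) and io(29): 56
merge 38 and 47: 85
merge 56 and 85: 141
ka sits 5 levels below the root, so its codeword is 5 bits.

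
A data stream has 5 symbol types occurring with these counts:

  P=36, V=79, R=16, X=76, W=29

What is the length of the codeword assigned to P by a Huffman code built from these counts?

Build the tree from the bottom:
combine R(16), W(29) → 45
combine P(36), 45 → 81
combine X(76), V(79) → 155
combine 81, 155 → 236
P sits 2 levels below the root, so its codeword is 2 bits.

2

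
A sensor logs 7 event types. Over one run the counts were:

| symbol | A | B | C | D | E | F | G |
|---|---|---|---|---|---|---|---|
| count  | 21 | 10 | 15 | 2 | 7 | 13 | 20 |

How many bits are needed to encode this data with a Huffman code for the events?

232

Build the Huffman tree bottom-up:
merge D(2) and E(7): 9
merge 9 and B(10): 19
merge F(13) and C(15): 28
merge 19 and G(20): 39
merge A(21) and 28: 49
merge 39 and 49: 88
The encoded length is the sum of every internal node's weight: 9 + 19 + 28 + 39 + 49 + 88 = 232 bits.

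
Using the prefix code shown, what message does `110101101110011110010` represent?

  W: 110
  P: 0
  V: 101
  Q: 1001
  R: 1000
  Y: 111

Read left to right; each codeword is recognised as soon as it completes (prefix code):
  110→W | 101→V | 101→V | 110→W | 0→P | 111→Y | 1001→Q | 0→P
Decoded message: WVVWPYQP

WVVWPYQP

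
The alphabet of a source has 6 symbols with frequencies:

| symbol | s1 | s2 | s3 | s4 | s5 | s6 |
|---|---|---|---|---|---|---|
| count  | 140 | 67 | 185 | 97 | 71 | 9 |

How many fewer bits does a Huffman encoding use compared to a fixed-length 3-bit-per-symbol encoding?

346

Fixed-length: 3 bits × 569 symbols = 1707 bits.
Huffman merges:
merge s6(9) and s2(67): 76
merge s5(71) and 76: 147
merge s4(97) and s1(140): 237
merge 147 and s3(185): 332
merge 237 and 332: 569
Huffman total = 76 + 147 + 237 + 332 + 569 = 1361 bits.
Saving = 1707 − 1361 = 346 bits.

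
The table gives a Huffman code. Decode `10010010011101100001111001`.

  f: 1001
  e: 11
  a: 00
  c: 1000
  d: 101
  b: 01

Read left to right; each codeword is recognised as soon as it completes (prefix code):
  1001→f | 00→a | 1001→f | 11→e | 01→b | 1000→c | 01→b | 11→e | 1001→f
Decoded message: fafebcbef

fafebcbef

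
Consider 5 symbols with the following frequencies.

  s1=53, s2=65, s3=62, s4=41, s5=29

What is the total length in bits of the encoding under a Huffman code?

Greedily combine the two least-frequent nodes:
combine s5(29), s4(41) → 70
combine s1(53), s3(62) → 115
combine s2(65), 70 → 135
combine 115, 135 → 250
Each symbol's bit-cost is frequency × depth; summing gives 570 bits (equivalently 70 + 115 + 135 + 250).

570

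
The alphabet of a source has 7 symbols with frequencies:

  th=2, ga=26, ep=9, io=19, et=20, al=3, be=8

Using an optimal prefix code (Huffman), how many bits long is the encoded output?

214

Greedily combine the two least-frequent nodes:
combine th(2), al(3) → 5
combine 5, be(8) → 13
combine ep(9), 13 → 22
combine io(19), et(20) → 39
combine 22, ga(26) → 48
combine 39, 48 → 87
The encoded length is the sum of every internal node's weight: 5 + 13 + 22 + 39 + 48 + 87 = 214 bits.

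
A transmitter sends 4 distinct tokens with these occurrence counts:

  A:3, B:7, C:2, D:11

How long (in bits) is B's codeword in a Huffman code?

2

Huffman merges, smallest pair first:
merge C(2) and A(3): 5
merge 5 and B(7): 12
merge D(11) and 12: 23
B sits 2 levels below the root, so its codeword is 2 bits.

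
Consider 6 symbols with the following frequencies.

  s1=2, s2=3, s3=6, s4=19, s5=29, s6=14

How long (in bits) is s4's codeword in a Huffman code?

2

Huffman merges, smallest pair first:
combine s1(2), s2(3) → 5
combine 5, s3(6) → 11
combine 11, s6(14) → 25
combine s4(19), 25 → 44
combine s5(29), 44 → 73
s4 sits 2 levels below the root, so its codeword is 2 bits.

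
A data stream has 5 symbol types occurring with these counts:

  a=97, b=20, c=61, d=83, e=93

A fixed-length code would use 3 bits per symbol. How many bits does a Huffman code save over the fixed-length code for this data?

Fixed-length: 3 bits × 354 symbols = 1062 bits.
Huffman merges:
b(20) + c(61) → 81
81 + d(83) → 164
e(93) + a(97) → 190
164 + 190 → 354
Huffman total = 81 + 164 + 190 + 354 = 789 bits.
Saving = 1062 − 789 = 273 bits.

273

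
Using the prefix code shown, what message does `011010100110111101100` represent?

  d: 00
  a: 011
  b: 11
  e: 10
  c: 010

aceaabad

Read left to right; each codeword is recognised as soon as it completes (prefix code):
  011→a | 010→c | 10→e | 011→a | 011→a | 11→b | 011→a | 00→d
Decoded message: aceaabad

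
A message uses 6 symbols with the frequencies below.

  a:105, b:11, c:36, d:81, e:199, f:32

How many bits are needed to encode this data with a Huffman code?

Merge the two smallest weights repeatedly:
merge b(11) and f(32): 43
merge c(36) and 43: 79
merge 79 and d(81): 160
merge a(105) and 160: 265
merge e(199) and 265: 464
Total encoded bits = sum of merged weights = 43 + 79 + 160 + 265 + 464 = 1011.

1011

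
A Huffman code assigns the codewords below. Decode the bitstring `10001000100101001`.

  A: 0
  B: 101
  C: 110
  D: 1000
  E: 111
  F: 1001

DDFAF

Read left to right; each codeword is recognised as soon as it completes (prefix code):
  1000→D | 1000→D | 1001→F | 0→A | 1001→F
Decoded message: DDFAF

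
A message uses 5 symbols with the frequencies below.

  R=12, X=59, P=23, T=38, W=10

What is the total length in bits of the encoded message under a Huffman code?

292

Merge the two smallest weights repeatedly:
merge W(10) and R(12): 22
merge 22 and P(23): 45
merge T(38) and 45: 83
merge X(59) and 83: 142
The encoded length is the sum of every internal node's weight: 22 + 45 + 83 + 142 = 292 bits.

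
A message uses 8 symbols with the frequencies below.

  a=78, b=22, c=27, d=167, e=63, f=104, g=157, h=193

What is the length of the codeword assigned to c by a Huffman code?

5

Repeatedly merge the two smallest:
combine b(22), c(27) → 49
combine 49, e(63) → 112
combine a(78), f(104) → 182
combine 112, g(157) → 269
combine d(167), 182 → 349
combine h(193), 269 → 462
combine 349, 462 → 811
c's leaf is at depth 5, giving a 5-bit codeword.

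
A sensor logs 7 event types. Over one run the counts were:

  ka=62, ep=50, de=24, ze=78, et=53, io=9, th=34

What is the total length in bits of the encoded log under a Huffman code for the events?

823

Build the Huffman tree bottom-up:
merge io(9) and de(24): 33
merge 33 and th(34): 67
merge ep(50) and et(53): 103
merge ka(62) and 67: 129
merge ze(78) and 103: 181
merge 129 and 181: 310
Total encoded bits = sum of merged weights = 33 + 67 + 103 + 129 + 181 + 310 = 823.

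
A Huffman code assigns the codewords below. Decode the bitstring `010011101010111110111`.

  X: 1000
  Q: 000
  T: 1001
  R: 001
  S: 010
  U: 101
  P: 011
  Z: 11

Read left to right; each codeword is recognised as soon as it completes (prefix code):
  010→S | 011→P | 101→U | 010→S | 11→Z | 11→Z | 101→U | 11→Z
Decoded message: SPUSZZUZ

SPUSZZUZ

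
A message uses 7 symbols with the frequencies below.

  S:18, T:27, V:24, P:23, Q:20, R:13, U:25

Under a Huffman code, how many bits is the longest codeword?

3

Merge the two lowest-weight nodes at each step:
combine R(13), S(18) → 31
combine Q(20), P(23) → 43
combine V(24), U(25) → 49
combine T(27), 31 → 58
combine 43, 49 → 92
combine 58, 92 → 150
The first pair merged (R, S) ends up deepest, at depth 3.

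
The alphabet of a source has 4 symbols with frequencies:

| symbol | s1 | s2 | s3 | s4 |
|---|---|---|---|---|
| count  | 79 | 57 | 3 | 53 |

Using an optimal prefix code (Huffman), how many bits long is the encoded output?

Build the Huffman tree bottom-up:
s3(3) + s4(53) → 56
56 + s2(57) → 113
s1(79) + 113 → 192
Total encoded bits = sum of merged weights = 56 + 113 + 192 = 361.

361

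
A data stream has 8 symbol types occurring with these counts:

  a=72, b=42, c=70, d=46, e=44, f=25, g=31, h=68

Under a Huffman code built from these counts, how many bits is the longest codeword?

4

Merge the two lowest-weight nodes at each step:
combine f(25), g(31) → 56
combine b(42), e(44) → 86
combine d(46), 56 → 102
combine h(68), c(70) → 138
combine a(72), 86 → 158
combine 102, 138 → 240
combine 158, 240 → 398
The rarest symbols sit at the bottom; the longest codeword is 4 bits.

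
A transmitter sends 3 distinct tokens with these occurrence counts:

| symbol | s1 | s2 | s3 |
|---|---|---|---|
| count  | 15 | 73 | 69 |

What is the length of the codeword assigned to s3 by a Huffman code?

Huffman merges, smallest pair first:
s1(15) + s3(69) → 84
s2(73) + 84 → 157
The subtree containing s3 is merged 2 times, so code length = 2.

2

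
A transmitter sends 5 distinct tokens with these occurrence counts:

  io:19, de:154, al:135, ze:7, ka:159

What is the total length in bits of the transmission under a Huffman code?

974

Greedily combine the two least-frequent nodes:
merge ze(7) and io(19): 26
merge 26 and al(135): 161
merge de(154) and ka(159): 313
merge 161 and 313: 474
Each symbol's bit-cost is frequency × depth; summing gives 974 bits (equivalently 26 + 161 + 313 + 474).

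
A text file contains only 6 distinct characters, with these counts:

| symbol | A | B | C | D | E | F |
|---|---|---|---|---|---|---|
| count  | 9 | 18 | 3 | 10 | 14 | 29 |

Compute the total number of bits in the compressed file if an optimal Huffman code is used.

200

Build the Huffman tree bottom-up:
merge C(3) and A(9): 12
merge D(10) and 12: 22
merge E(14) and B(18): 32
merge 22 and F(29): 51
merge 32 and 51: 83
The encoded length is the sum of every internal node's weight: 12 + 22 + 32 + 51 + 83 = 200 bits.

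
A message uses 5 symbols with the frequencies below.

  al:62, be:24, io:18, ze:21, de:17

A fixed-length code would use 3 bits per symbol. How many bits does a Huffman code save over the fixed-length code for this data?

124

Fixed-length: 3 bits × 142 symbols = 426 bits.
Huffman merges:
merge de(17) and io(18): 35
merge ze(21) and be(24): 45
merge 35 and 45: 80
merge al(62) and 80: 142
Huffman total = 35 + 45 + 80 + 142 = 302 bits.
Saving = 426 − 302 = 124 bits.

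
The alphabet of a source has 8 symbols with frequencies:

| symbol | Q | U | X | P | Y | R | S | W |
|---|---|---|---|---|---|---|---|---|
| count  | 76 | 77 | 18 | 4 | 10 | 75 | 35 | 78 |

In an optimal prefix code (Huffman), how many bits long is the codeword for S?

Build the tree from the bottom:
merge P(4) and Y(10): 14
merge 14 and X(18): 32
merge 32 and S(35): 67
merge 67 and R(75): 142
merge Q(76) and U(77): 153
merge W(78) and 142: 220
merge 153 and 220: 373
S's leaf is at depth 4, giving a 4-bit codeword.

4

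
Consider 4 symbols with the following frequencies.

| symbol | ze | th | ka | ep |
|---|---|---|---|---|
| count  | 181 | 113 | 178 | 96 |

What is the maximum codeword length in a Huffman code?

2

Merge the two lowest-weight nodes at each step:
combine ep(96), th(113) → 209
combine ka(178), ze(181) → 359
combine 209, 359 → 568
Maximum depth reached is 2.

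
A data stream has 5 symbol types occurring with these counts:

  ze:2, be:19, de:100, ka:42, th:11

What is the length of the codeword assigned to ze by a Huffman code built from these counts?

Build the tree from the bottom:
merge ze(2) and th(11): 13
merge 13 and be(19): 32
merge 32 and ka(42): 74
merge 74 and de(100): 174
ze's leaf is at depth 4, giving a 4-bit codeword.

4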